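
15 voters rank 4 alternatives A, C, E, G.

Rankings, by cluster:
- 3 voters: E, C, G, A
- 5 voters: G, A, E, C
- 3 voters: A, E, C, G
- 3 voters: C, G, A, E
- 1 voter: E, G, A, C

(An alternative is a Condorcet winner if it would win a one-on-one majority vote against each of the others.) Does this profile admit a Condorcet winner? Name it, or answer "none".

none

Check each pair by majority over 15 ballots:
A vs C: 9 to 6, A.
A vs E: A, 11–4.
A vs G: G, 12–3.
C vs E: E wins 12–3.
C vs G: C wins 9–6.
E vs G: G, 8–7.
Each alternative drops at least one matchup (A loses to G; C loses to A; E loses to A; G loses to C); the cycle A > C > G > A rules out a Condorcet winner.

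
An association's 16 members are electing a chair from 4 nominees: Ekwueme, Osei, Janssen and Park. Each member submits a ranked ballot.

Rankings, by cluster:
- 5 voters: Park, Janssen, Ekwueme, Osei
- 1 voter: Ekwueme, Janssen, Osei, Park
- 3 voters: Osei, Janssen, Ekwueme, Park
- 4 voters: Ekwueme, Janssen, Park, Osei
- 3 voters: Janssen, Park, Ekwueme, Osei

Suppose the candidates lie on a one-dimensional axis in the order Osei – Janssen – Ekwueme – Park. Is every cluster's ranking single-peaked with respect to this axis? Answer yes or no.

Axis positions: Osei=1, Janssen=2, Ekwueme=3, Park=4.
Cluster 1: ranking walks positions 4-2-3-1; Janssen is ranked above Ekwueme even though Ekwueme lies between Janssen and the peak Park on the axis — preferences dip and rise again. Not single-peaked.
Cluster 2 (peak Ekwueme at position 3): ranking walks positions 3-2-1-4, expanding outward from the peak — single-peaked.
Cluster 3 (peak Osei at position 1): ranking walks positions 1-2-3-4, expanding outward from the peak — single-peaked.
Cluster 4 (peak Ekwueme at position 3): ranking walks positions 3-2-4-1, expanding outward from the peak — single-peaked.
Cluster 5: ranking walks positions 2-4-3-1; Park is ranked above Ekwueme even though Ekwueme lies between Park and the peak Janssen on the axis — preferences dip and rise again. Not single-peaked.
Cluster 1 violates single-peakedness, so the profile is not single-peaked on this axis.

no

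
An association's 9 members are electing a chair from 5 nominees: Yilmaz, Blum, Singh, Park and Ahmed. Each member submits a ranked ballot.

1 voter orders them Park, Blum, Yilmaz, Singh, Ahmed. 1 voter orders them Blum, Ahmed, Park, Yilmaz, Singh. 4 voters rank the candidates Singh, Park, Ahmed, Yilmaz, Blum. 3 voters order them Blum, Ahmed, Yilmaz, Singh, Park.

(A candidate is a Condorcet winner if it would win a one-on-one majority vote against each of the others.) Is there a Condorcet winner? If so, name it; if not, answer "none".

Check each pair by majority over 9 ballots:
Yilmaz vs Blum: Blum wins 5–4.
Yilmaz vs Singh: 5 to 4, Yilmaz.
Yilmaz vs Park: Yilmaz is ranked higher on 3 ballots, Park on 6. Park wins 6–3.
Yilmaz vs Ahmed: Ahmed, 8–1.
Blum vs Singh: Blum preferred on 1+1+3 = 5 ballots; Blum wins 5–4.
Blum vs Park: Blum preferred on 1+3 = 4 ballots; Park wins 5–4.
Blum vs Ahmed: Blum wins 5–4.
Singh vs Park: Singh is ranked higher on 4+3 = 7 ballots, Park on 2. Singh wins 7–2.
Singh vs Ahmed: Singh wins 5–4.
Park–Ahmed: Park 5–4.
Every candidate loses at least once (Yilmaz loses to Blum; Blum loses to Park; Singh loses to Yilmaz; Park loses to Singh; Ahmed loses to Blum). The majority relation contains the cycle Yilmaz beats Singh beats Park beats Yilmaz, so there is no Condorcet winner.

none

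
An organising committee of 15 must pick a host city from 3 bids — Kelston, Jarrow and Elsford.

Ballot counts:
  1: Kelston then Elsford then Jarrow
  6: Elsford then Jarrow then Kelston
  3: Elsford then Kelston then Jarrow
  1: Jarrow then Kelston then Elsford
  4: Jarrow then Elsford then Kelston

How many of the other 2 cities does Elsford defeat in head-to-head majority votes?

Elsford against each rival (15 organisers):
Elsford vs Kelston: 6+3+4 = 13 for Elsford, 2 for Kelston — Elsford by 13–2.
Elsford vs Jarrow: 1+6+3 = 10 for Elsford, 5 for Jarrow — Elsford by 10–5.
Elsford beats Kelston, Jarrow — 2 pairwise wins.

2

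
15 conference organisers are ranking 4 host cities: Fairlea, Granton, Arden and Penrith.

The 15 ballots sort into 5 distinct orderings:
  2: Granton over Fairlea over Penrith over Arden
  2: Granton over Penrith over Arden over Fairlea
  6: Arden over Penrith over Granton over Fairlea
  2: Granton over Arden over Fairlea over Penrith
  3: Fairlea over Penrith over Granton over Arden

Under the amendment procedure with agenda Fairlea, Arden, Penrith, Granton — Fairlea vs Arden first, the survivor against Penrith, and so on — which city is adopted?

Granton

Round 1: Fairlea vs Arden — 5–10, Arden advances.
Round 2: Arden vs Penrith — 8–7, Arden advances.
Round 3: Arden vs Granton — 6–9, Granton advances.
The agenda winner is Granton.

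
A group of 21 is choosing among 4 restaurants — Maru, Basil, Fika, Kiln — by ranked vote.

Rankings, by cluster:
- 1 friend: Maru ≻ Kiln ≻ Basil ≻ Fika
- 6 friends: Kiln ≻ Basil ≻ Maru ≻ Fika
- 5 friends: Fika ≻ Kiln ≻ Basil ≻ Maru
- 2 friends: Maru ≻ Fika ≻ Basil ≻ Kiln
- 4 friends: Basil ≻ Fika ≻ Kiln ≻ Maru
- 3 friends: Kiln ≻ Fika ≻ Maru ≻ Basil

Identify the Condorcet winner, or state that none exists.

Pairwise majorities:
Maru vs Basil: Basil wins 15–6.
Maru–Fika: Fika 12–9.
Maru vs Kiln: Kiln wins 18–3.
Basil vs Fika: Basil, 11–10.
Basil–Kiln: Kiln 15–6.
Fika vs Kiln: Fika, 11–10.
Every restaurant loses at least once (Maru loses to Basil; Basil loses to Kiln; Fika loses to Basil; Kiln loses to Fika). The majority relation contains the cycle Basil beats Fika beats Kiln beats Basil, so there is no Condorcet winner.

none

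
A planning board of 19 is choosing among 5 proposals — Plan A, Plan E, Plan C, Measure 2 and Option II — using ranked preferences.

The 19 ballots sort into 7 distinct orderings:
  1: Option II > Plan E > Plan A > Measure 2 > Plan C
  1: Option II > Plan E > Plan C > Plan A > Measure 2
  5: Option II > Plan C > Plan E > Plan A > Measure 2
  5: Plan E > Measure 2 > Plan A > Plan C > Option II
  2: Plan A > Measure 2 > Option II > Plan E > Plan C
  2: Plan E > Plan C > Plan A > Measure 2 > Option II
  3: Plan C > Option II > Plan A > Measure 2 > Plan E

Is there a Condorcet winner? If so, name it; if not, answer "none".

none

Pairwise majorities:
Plan A vs Plan E: Plan A preferred on 2+3 = 5 ballots; Plan E wins 14–5.
Plan A vs Plan C: 1+5+2 = 8 for Plan A, 11 for Plan C — Plan C by 11–8.
Plan A vs Measure 2: 1+1+5+2+2+3 = 14 for Plan A, 5 for Measure 2 — Plan A by 14–5.
Plan A vs Option II: Plan A is ranked higher on 5+2+2 = 9 ballots, Option II on 10. Option II wins 10–9.
Plan E vs Plan C: Plan E preferred on 1+1+5+2+2 = 11 ballots; Plan E wins 11–8.
Plan E vs Measure 2: 1+1+5+5+2 = 14 for Plan E, 5 for Measure 2 — Plan E by 14–5.
Plan E vs Option II: Plan E preferred on 5+2 = 7 ballots; Option II wins 12–7.
Plan C vs Measure 2: 11 to 8, Plan C.
Plan C vs Option II: 10 to 9, Plan C.
Measure 2 vs Option II: 5+2+2 = 9 for Measure 2, 10 for Option II — Option II by 10–9.
No option is unbeaten: Plan A loses to Plan E; Plan E loses to Option II; Plan C loses to Plan E; Measure 2 loses to Plan A; Option II loses to Plan C. In particular Plan E > Plan C > Option II > Plan E is a majority cycle — no Condorcet winner exists.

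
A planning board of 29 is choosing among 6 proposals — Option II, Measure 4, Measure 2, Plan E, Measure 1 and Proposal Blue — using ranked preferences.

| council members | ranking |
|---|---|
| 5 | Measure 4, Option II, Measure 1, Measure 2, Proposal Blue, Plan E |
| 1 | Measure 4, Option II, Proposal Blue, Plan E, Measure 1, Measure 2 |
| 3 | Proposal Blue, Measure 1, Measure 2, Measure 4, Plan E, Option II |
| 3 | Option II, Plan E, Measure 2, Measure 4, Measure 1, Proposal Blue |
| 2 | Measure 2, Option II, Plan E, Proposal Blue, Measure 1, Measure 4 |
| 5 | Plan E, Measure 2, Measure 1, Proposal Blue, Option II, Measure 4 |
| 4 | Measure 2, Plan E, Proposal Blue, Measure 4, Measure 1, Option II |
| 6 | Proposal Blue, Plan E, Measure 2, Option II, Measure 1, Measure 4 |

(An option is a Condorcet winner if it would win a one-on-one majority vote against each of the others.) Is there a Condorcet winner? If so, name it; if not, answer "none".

none

Check each pair by majority over 29 ballots:
Option II vs Measure 4: Option II wins 16–13.
Option II–Measure 2: Measure 2 20–9.
Option II–Plan E: Plan E 18–11.
Option II vs Measure 1: Option II, 17–12.
Option II–Proposal Blue: Proposal Blue 18–11.
Measure 4 vs Measure 2: Measure 2 wins 23–6.
Measure 4–Plan E: Plan E 20–9.
Measure 4 vs Measure 1: Measure 1, 16–13.
Measure 4 vs Proposal Blue: Proposal Blue wins 20–9.
Measure 2–Plan E: Plan E 15–14.
Measure 2 vs Measure 1: Measure 2 wins 20–9.
Measure 2 vs Proposal Blue: Measure 2 wins 19–10.
Plan E vs Measure 1: Plan E wins 21–8.
Plan E vs Proposal Blue: Proposal Blue wins 15–14.
Measure 1 vs Proposal Blue: Proposal Blue, 16–13.
Each option drops at least one matchup (Option II loses to Measure 2; Measure 4 loses to Option II; Measure 2 loses to Plan E; Plan E loses to Proposal Blue; Measure 1 loses to Option II; Proposal Blue loses to Measure 2); the cycle Measure 2 beats Proposal Blue beats Plan E beats Measure 2 rules out a Condorcet winner.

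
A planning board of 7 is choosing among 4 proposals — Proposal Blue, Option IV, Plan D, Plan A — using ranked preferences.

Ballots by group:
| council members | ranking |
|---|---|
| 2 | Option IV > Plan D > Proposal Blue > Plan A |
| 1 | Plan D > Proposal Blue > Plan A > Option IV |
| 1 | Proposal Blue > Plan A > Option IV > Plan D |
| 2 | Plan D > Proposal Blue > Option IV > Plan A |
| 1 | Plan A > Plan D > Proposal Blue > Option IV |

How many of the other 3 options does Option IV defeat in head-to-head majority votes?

Option IV against each rival (7 council members):
Option IV vs Proposal Blue: Option IV is ranked higher on 2 ballots, Proposal Blue on 5. Proposal Blue wins 5–2.
Option IV vs Plan D: Option IV preferred on 2+1 = 3 ballots; Plan D wins 4–3.
Option IV vs Plan A: 2+2 = 4 for Option IV, 3 for Plan A — Option IV by 4–3.
Option IV beats Plan A; loses to Proposal Blue, Plan D — 1 pairwise win.

1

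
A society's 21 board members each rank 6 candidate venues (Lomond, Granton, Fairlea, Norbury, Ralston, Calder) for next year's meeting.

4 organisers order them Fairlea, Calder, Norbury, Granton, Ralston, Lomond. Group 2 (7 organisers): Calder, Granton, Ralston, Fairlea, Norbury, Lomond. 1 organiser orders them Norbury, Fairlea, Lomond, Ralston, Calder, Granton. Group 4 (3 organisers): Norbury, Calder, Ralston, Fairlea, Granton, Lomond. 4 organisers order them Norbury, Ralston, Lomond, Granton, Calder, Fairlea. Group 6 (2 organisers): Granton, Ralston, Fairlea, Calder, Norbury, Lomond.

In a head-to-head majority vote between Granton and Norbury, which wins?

Ballots ranking Granton above Norbury: 7 + 2 = 9.
Ballots ranking Norbury above Granton: 21 − 9 = 12.
Norbury wins the head-to-head 12–9.

Norbury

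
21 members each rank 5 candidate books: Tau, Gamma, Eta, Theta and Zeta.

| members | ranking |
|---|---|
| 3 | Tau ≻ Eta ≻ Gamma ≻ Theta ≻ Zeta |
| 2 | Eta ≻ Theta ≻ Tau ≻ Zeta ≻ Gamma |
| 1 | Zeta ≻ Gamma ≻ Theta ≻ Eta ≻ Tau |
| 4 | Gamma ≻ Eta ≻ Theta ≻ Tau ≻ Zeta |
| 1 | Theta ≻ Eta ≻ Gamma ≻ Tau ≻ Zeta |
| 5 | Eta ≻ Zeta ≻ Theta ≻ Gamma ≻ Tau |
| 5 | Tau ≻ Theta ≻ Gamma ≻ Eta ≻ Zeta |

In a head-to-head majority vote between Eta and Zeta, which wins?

Eta

Ballots ranking Eta above Zeta: 3 + 2 + 4 + 1 + 5 + 5 = 20.
Ballots ranking Zeta above Eta: 21 − 20 = 1.
Eta wins the head-to-head 20–1.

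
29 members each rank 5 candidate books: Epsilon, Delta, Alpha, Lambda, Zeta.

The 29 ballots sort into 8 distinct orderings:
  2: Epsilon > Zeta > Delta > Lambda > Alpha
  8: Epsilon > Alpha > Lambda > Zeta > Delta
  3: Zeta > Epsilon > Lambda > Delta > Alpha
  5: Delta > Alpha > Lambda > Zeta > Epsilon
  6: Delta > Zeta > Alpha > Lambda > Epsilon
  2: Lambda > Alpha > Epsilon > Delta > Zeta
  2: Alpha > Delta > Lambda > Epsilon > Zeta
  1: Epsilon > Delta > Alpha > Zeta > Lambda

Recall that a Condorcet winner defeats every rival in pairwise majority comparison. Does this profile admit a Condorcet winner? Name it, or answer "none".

Pairwise majorities:
Epsilon vs Delta: Epsilon preferred on 2+8+3+2+1 = 16 ballots; Epsilon wins 16–13.
Epsilon vs Alpha: Alpha wins 15–14.
Epsilon vs Lambda: Epsilon preferred on 2+8+3+1 = 14 ballots; Lambda wins 15–14.
Epsilon vs Zeta: 2+8+2+2+1 = 15 for Epsilon, 14 for Zeta — Epsilon by 15–14.
Delta vs Alpha: Delta wins 17–12.
Delta vs Lambda: Delta, 16–13.
Delta vs Zeta: Delta wins 16–13.
Alpha–Lambda: Alpha 22–7.
Alpha vs Zeta: Alpha wins 18–11.
Lambda–Zeta: Lambda 17–12.
Every book loses at least once (Epsilon loses to Alpha; Delta loses to Epsilon; Alpha loses to Delta; Lambda loses to Delta; Zeta loses to Epsilon). The majority relation contains the cycle Epsilon > Delta > Alpha > Epsilon, so there is no Condorcet winner.

none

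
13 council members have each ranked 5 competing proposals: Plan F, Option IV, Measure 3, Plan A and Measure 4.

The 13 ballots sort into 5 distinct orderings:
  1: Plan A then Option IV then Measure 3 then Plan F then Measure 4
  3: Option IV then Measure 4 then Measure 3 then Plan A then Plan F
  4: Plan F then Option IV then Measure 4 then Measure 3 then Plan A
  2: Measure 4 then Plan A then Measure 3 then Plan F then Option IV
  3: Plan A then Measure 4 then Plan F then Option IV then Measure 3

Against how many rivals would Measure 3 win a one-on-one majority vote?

1

Measure 3 against each rival (13 council members):
Measure 3 vs Plan F: 1+3+2 = 6 for Measure 3, 7 for Plan F — Plan F by 7–6.
Measure 3 vs Option IV: 2 to 11, Option IV.
Measure 3 vs Plan A: Measure 3 wins 7–6.
Measure 3 vs Measure 4: 1 to 12, Measure 4.
Measure 3 beats Plan A; loses to Plan F, Option IV, Measure 4 — 1 pairwise win.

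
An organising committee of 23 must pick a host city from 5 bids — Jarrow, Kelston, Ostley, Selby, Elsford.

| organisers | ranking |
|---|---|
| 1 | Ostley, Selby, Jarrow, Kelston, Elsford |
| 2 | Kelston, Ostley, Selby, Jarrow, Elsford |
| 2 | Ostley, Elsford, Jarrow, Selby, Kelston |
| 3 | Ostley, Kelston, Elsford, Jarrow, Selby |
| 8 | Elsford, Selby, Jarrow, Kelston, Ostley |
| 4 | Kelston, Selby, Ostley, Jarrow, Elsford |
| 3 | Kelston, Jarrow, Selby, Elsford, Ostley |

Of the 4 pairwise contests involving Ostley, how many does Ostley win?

Ostley against each rival (23 organisers):
Ostley vs Jarrow: Ostley preferred on 1+2+2+3+4 = 12 ballots; Ostley wins 12–11.
Ostley vs Kelston: Kelston wins 17–6.
Ostley–Selby: Selby 15–8.
Ostley vs Elsford: Ostley preferred on 1+2+2+3+4 = 12 ballots; Ostley wins 12–11.
Ostley beats Jarrow, Elsford; loses to Kelston, Selby — 2 pairwise wins.

2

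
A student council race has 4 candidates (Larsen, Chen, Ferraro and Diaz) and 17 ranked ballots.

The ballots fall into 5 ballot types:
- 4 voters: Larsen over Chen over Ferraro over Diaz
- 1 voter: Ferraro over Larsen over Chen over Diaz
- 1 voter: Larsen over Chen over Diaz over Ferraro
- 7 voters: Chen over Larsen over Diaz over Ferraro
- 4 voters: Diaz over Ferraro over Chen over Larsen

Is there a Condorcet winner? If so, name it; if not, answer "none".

Chen

Pairwise majorities:
Larsen–Chen: Chen 11–6.
Larsen vs Ferraro: Larsen, 12–5.
Larsen vs Diaz: Larsen wins 13–4.
Chen vs Ferraro: Chen wins 12–5.
Chen vs Diaz: Chen, 13–4.
Ferraro vs Diaz: Diaz, 12–5.
Only Chen has no losses; Chen is the Condorcet winner.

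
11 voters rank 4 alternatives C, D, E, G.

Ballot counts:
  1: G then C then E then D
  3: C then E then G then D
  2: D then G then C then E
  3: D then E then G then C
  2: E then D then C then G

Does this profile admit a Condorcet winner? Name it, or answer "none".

none

Head-to-head results (11 voters):
C vs D: 1+3 = 4 for C, 7 for D — D by 7–4.
C vs E: 6 to 5, C.
C vs G: C is ranked higher on 3+2 = 5 ballots, G on 6. G wins 6–5.
D vs E: D preferred on 2+3 = 5 ballots; E wins 6–5.
D vs G: 7 to 4, D.
E vs G: E preferred on 3+3+2 = 8 ballots; E wins 8–3.
No alternative is unbeaten: C loses to D; D loses to E; E loses to C; G loses to D. In particular C beats E beats D beats C is a majority cycle — no Condorcet winner exists.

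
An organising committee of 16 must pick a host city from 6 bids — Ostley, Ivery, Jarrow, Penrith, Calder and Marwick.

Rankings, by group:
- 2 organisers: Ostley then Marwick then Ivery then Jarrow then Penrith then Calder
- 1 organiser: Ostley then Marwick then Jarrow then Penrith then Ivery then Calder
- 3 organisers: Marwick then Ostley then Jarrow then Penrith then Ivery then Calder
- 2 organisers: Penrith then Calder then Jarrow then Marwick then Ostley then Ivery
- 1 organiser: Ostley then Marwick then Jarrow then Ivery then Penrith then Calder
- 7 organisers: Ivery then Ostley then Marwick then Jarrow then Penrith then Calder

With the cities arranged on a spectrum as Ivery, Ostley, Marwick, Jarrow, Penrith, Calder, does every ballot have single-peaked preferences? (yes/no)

Axis positions: Ivery=1, Ostley=2, Marwick=3, Jarrow=4, Penrith=5, Calder=6.
Group 1 (peak Ostley at position 2): ranking walks positions 2-3-1-4-5-6, expanding outward from the peak — single-peaked.
Group 2 (peak Ostley at position 2): ranking walks positions 2-3-4-5-1-6, expanding outward from the peak — single-peaked.
Group 3 (peak Marwick at position 3): ranking walks positions 3-2-4-5-1-6, expanding outward from the peak — single-peaked.
Group 4 (peak Penrith at position 5): ranking walks positions 5-6-4-3-2-1, expanding outward from the peak — single-peaked.
Group 5 (peak Ostley at position 2): ranking walks positions 2-3-4-1-5-6, expanding outward from the peak — single-peaked.
Group 6 (peak Ivery at position 1): ranking walks positions 1-2-3-4-5-6, expanding outward from the peak — single-peaked.
Every ranking is single-peaked on this axis.

yes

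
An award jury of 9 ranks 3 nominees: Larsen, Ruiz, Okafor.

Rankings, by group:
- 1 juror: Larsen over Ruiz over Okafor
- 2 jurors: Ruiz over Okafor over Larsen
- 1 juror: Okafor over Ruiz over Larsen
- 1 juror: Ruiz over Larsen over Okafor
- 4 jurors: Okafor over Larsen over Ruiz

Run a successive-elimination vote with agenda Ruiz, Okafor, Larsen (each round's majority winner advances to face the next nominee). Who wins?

Round 1: Ruiz vs Okafor — 4–5, Okafor advances.
Round 2: Okafor vs Larsen — 7–2, Okafor advances.
Okafor survives the agenda.

Okafor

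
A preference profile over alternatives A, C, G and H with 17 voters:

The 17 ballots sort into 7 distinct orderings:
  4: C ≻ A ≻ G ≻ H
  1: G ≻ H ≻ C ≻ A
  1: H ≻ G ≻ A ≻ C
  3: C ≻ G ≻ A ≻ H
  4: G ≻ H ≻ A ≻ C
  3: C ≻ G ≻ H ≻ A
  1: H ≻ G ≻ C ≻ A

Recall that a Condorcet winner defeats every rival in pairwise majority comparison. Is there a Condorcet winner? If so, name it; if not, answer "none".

Head-to-head results (17 voters):
A vs C: C wins 12–5.
A vs G: G, 13–4.
A–H: H 10–7.
C–G: C 10–7.
C vs H: C wins 10–7.
G vs H: G, 15–2.
C wins every pairwise contest, so C is the Condorcet winner.

C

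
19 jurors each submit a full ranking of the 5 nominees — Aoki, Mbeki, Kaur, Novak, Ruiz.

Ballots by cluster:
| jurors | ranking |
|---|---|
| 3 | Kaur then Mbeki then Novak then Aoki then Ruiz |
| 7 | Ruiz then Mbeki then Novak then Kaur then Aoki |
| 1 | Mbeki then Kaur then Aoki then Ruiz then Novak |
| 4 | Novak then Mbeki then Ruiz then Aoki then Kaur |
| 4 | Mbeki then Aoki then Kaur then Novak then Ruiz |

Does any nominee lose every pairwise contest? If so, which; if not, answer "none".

Pairwise majorities:
Aoki vs Mbeki: Mbeki wins 19–0.
Aoki vs Kaur: Aoki is ranked higher on 4+4 = 8 ballots, Kaur on 11. Kaur wins 11–8.
Aoki vs Novak: Novak wins 14–5.
Aoki–Ruiz: Ruiz 11–8.
Mbeki–Kaur: Mbeki 16–3.
Mbeki vs Novak: Mbeki preferred on 3+7+1+4 = 15 ballots; Mbeki wins 15–4.
Mbeki vs Ruiz: Mbeki, 12–7.
Kaur–Novak: Novak 11–8.
Kaur–Ruiz: Ruiz 11–8.
Novak vs Ruiz: Novak, 11–8.
Aoki is beaten in every head-to-head and is the Condorcet loser.

Aoki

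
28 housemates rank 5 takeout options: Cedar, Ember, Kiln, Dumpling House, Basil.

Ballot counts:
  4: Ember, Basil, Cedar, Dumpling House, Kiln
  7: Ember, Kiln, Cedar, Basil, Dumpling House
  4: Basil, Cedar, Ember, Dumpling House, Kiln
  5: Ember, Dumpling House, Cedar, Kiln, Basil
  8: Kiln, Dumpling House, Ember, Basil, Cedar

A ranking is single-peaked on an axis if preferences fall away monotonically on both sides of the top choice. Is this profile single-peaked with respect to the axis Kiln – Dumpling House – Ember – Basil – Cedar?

no

Axis positions: Kiln=1, Dumpling House=2, Ember=3, Basil=4, Cedar=5.
Group 1 (peak Ember at position 3): ranking walks positions 3-4-5-2-1, expanding outward from the peak — single-peaked.
Group 2: ranking walks positions 3-1-5-4-2; Kiln is ranked above Dumpling House even though Dumpling House lies between Kiln and the peak Ember on the axis — preferences dip and rise again. Not single-peaked.
Group 3 (peak Basil at position 4): ranking walks positions 4-5-3-2-1, expanding outward from the peak — single-peaked.
Group 4: ranking walks positions 3-2-5-1-4; Cedar is ranked above Basil even though Basil lies between Cedar and the peak Ember on the axis — preferences dip and rise again. Not single-peaked.
Group 5 (peak Kiln at position 1): ranking walks positions 1-2-3-4-5, expanding outward from the peak — single-peaked.
Group 2 violates single-peakedness, so the profile is not single-peaked on this axis.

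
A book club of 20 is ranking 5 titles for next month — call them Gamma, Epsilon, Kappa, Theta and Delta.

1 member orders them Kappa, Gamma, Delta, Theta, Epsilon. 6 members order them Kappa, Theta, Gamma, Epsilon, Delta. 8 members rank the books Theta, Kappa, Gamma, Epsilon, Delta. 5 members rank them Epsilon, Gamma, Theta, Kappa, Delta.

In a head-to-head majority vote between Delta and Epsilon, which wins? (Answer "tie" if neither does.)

Ballots ranking Delta above Epsilon: 1.
Ballots ranking Epsilon above Delta: 20 − 1 = 19.
Epsilon wins the head-to-head 19–1.

Epsilon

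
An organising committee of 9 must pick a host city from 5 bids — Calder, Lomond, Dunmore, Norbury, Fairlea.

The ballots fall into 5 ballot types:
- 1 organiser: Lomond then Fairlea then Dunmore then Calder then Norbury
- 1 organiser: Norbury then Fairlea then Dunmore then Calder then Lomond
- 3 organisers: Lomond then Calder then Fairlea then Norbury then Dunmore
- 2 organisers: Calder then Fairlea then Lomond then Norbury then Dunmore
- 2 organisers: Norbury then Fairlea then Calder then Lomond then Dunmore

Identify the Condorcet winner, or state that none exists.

Check each pair by majority over 9 ballots:
Calder vs Lomond: 1+2+2 = 5 for Calder, 4 for Lomond — Calder by 5–4.
Calder vs Dunmore: 3+2+2 = 7 for Calder, 2 for Dunmore — Calder by 7–2.
Calder vs Norbury: Calder, 6–3.
Calder vs Fairlea: Calder is ranked higher on 3+2 = 5 ballots, Fairlea on 4. Calder wins 5–4.
Lomond vs Dunmore: Lomond wins 8–1.
Lomond vs Norbury: Lomond wins 6–3.
Lomond vs Fairlea: 1+3 = 4 for Lomond, 5 for Fairlea — Fairlea by 5–4.
Dunmore vs Norbury: Norbury, 8–1.
Dunmore vs Fairlea: Dunmore is ranked higher on 0 ballots, Fairlea on 9. Fairlea wins 9–0.
Norbury vs Fairlea: Norbury is ranked higher on 1+2 = 3 ballots, Fairlea on 6. Fairlea wins 6–3.
Calder beats each of Lomond, Dunmore, Norbury, Fairlea — Calder is the Condorcet winner.

Calder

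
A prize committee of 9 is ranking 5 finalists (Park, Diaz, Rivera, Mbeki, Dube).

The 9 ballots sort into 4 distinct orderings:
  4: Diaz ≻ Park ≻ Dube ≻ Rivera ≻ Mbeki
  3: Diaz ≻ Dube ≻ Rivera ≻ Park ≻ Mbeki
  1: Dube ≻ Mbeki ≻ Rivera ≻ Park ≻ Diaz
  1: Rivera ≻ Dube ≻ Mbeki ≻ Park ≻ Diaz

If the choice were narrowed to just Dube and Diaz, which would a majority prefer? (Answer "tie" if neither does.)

Ballots ranking Dube above Diaz: 1 + 1 = 2.
Ballots ranking Diaz above Dube: 9 − 2 = 7.
Diaz wins the head-to-head 7–2.

Diaz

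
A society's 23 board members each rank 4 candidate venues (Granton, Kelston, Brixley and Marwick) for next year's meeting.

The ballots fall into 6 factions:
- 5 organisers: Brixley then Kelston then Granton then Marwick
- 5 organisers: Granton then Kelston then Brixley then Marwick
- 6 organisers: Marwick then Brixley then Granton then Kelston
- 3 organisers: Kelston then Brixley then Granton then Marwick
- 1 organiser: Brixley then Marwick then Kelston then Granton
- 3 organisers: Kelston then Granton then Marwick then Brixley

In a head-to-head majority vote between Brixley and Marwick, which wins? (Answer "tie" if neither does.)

Brixley

Ballots ranking Brixley above Marwick: 5 + 5 + 3 + 1 = 14.
Ballots ranking Marwick above Brixley: 23 − 14 = 9.
Brixley wins the head-to-head 14–9.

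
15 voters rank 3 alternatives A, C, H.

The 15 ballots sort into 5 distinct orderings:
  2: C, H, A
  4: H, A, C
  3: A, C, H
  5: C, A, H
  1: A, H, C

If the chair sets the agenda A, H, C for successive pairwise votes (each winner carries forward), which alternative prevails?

Round 1: A vs H — 9–6, A advances.
Round 2: A vs C — 8–7, A advances.
The agenda winner is A.

A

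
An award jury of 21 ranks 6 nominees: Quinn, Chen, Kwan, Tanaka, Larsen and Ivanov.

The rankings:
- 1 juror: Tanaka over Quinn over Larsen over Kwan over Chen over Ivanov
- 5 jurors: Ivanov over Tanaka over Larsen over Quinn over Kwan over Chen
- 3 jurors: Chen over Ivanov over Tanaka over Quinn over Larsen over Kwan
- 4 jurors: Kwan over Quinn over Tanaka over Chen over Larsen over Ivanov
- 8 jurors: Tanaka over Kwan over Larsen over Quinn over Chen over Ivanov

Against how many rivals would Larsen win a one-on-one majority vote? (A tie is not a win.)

3

Larsen against each rival (21 jurors):
Larsen vs Quinn: 5+8 = 13 for Larsen, 8 for Quinn — Larsen by 13–8.
Larsen–Chen: Larsen 14–7.
Larsen–Kwan: Kwan 12–9.
Larsen vs Tanaka: 0 for Larsen, 21 for Tanaka — Tanaka by 21–0.
Larsen–Ivanov: Larsen 13–8.
Larsen beats Quinn, Chen, Ivanov; loses to Kwan, Tanaka — 3 pairwise wins.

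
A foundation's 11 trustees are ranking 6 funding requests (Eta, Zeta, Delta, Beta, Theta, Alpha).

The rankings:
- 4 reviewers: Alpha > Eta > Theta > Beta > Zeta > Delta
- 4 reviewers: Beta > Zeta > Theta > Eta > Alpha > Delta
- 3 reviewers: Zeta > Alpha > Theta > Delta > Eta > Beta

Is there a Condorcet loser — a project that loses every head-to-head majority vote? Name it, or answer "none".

Delta

Pairwise majorities:
Eta vs Zeta: Zeta, 7–4.
Eta vs Delta: 8 to 3, Eta.
Eta vs Beta: Eta wins 7–4.
Eta vs Theta: Eta is ranked higher on 4 ballots, Theta on 7. Theta wins 7–4.
Eta vs Alpha: Alpha wins 7–4.
Zeta vs Delta: Zeta wins 11–0.
Zeta vs Beta: 3 for Zeta, 8 for Beta — Beta by 8–3.
Zeta vs Theta: Zeta is ranked higher on 4+3 = 7 ballots, Theta on 4. Zeta wins 7–4.
Zeta–Alpha: Zeta 7–4.
Delta vs Beta: Delta preferred on 3 ballots; Beta wins 8–3.
Delta vs Theta: Theta wins 11–0.
Delta vs Alpha: Alpha wins 11–0.
Beta vs Theta: Theta wins 7–4.
Beta vs Alpha: Beta is ranked higher on 4 ballots, Alpha on 7. Alpha wins 7–4.
Theta vs Alpha: Theta preferred on 4 ballots; Alpha wins 7–4.
Delta is beaten in every head-to-head and is the Condorcet loser.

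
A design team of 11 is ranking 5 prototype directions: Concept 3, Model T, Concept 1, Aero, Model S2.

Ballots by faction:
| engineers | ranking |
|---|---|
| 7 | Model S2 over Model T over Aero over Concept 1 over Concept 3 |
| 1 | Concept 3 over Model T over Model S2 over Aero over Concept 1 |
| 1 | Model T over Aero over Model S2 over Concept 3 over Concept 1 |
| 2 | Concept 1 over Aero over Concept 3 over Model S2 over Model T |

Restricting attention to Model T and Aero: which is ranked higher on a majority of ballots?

Model T

Ballots ranking Model T above Aero: 7 + 1 + 1 = 9.
Ballots ranking Aero above Model T: 11 − 9 = 2.
Model T wins the head-to-head 9–2.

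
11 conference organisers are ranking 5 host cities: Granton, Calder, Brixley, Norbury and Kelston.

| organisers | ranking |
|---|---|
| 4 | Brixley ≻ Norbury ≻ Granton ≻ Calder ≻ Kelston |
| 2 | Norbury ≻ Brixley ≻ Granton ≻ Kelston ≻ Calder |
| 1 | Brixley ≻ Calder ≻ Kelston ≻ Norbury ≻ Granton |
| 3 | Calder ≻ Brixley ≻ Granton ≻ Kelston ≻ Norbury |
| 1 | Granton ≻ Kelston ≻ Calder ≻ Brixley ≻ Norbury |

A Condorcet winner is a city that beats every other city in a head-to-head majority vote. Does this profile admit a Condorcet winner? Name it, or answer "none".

Check each pair by majority over 11 ballots:
Granton vs Calder: Granton preferred on 4+2+1 = 7 ballots; Granton wins 7–4.
Granton vs Brixley: Granton is ranked higher on 1 ballot, Brixley on 10. Brixley wins 10–1.
Granton vs Norbury: Granton is ranked higher on 3+1 = 4 ballots, Norbury on 7. Norbury wins 7–4.
Granton vs Kelston: Granton preferred on 4+2+3+1 = 10 ballots; Granton wins 10–1.
Calder vs Brixley: Calder is ranked higher on 3+1 = 4 ballots, Brixley on 7. Brixley wins 7–4.
Calder vs Norbury: Calder preferred on 1+3+1 = 5 ballots; Norbury wins 6–5.
Calder vs Kelston: Calder preferred on 4+1+3 = 8 ballots; Calder wins 8–3.
Brixley vs Norbury: Brixley is ranked higher on 4+1+3+1 = 9 ballots, Norbury on 2. Brixley wins 9–2.
Brixley vs Kelston: 10 to 1, Brixley.
Norbury vs Kelston: 6 to 5, Norbury.
Only Brixley has no losses; Brixley is the Condorcet winner.

Brixley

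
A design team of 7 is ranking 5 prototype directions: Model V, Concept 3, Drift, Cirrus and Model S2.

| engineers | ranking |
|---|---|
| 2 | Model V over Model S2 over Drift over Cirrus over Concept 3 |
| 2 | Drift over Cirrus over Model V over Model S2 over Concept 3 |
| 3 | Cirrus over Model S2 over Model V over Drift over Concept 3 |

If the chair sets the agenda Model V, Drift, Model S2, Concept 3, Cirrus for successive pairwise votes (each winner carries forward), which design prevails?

Round 1: Model V vs Drift — 5–2, Model V advances.
Round 2: Model V vs Model S2 — 4–3, Model V advances.
Round 3: Model V vs Concept 3 — 7–0, Model V advances.
Round 4: Model V vs Cirrus — 2–5, Cirrus advances.
Cirrus survives the agenda.

Cirrus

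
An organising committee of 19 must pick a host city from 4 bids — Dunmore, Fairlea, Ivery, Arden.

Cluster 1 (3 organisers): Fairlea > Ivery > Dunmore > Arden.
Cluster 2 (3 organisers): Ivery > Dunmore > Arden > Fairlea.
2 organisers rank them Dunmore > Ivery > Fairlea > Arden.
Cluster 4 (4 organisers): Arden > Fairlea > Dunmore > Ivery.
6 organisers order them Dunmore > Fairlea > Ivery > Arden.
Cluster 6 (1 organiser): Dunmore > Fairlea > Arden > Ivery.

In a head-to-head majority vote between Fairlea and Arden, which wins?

Fairlea

Ballots ranking Fairlea above Arden: 3 + 2 + 6 + 1 = 12.
Ballots ranking Arden above Fairlea: 19 − 12 = 7.
Fairlea wins the head-to-head 12–7.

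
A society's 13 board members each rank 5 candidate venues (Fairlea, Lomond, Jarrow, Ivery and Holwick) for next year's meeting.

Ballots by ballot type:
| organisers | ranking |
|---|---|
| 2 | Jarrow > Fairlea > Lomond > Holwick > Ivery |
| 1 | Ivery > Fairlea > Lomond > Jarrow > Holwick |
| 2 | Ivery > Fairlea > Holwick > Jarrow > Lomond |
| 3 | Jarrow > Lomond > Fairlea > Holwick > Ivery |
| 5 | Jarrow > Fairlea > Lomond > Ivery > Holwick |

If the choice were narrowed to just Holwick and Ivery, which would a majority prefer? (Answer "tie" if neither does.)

Ballots ranking Holwick above Ivery: 2 + 3 = 5.
Ballots ranking Ivery above Holwick: 13 − 5 = 8.
Ivery wins the head-to-head 8–5.

Ivery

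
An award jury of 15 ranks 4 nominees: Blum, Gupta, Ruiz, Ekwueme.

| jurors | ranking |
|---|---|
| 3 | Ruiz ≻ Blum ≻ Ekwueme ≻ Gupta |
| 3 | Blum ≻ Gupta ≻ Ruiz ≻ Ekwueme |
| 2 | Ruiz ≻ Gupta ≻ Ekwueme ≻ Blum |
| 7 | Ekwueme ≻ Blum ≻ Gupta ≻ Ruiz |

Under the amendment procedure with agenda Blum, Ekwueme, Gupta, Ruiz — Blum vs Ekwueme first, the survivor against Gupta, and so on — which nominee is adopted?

Ruiz

Round 1: Blum vs Ekwueme — 6–9, Ekwueme advances.
Round 2: Ekwueme vs Gupta — 10–5, Ekwueme advances.
Round 3: Ekwueme vs Ruiz — 7–8, Ruiz advances.
The agenda winner is Ruiz.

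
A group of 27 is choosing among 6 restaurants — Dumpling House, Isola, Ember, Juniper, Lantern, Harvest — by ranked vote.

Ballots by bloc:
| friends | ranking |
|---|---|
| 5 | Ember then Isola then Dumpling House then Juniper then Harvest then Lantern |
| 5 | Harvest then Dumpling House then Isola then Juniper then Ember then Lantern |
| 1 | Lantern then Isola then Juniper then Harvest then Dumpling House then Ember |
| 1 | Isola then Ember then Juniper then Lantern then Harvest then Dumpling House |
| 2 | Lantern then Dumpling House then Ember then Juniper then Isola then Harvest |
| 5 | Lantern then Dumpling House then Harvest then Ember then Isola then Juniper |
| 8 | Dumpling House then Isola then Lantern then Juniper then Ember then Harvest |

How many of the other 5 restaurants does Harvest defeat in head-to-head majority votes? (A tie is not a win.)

0

Harvest against each rival (27 friends):
Harvest vs Dumpling House: 5+1+1 = 7 for Harvest, 20 for Dumpling House — Dumpling House by 20–7.
Harvest vs Isola: Harvest preferred on 5+5 = 10 ballots; Isola wins 17–10.
Harvest vs Ember: Harvest preferred on 5+1+5 = 11 ballots; Ember wins 16–11.
Harvest vs Juniper: Juniper, 17–10.
Harvest vs Lantern: 10 to 17, Lantern.
Harvest beats no one; loses to Dumpling House, Isola, Ember, Juniper, Lantern — 0 pairwise wins.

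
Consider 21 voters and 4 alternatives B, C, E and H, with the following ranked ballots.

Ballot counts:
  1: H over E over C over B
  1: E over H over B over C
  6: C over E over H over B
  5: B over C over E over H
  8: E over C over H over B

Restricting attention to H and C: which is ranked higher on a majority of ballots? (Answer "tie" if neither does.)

C

Ballots ranking H above C: 1 + 1 = 2.
Ballots ranking C above H: 21 − 2 = 19.
C wins the head-to-head 19–2.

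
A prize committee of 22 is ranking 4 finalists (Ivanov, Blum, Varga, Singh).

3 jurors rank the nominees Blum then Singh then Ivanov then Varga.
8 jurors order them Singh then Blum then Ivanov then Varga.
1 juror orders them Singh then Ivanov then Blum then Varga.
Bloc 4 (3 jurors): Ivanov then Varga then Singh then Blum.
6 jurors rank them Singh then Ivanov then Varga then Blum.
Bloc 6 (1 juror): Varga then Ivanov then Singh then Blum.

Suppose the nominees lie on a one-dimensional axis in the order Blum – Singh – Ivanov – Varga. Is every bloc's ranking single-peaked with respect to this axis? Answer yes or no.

yes

Axis positions: Blum=1, Singh=2, Ivanov=3, Varga=4.
Bloc 1 (peak Blum at position 1): ranking walks positions 1-2-3-4, expanding outward from the peak — single-peaked.
Bloc 2 (peak Singh at position 2): ranking walks positions 2-1-3-4, expanding outward from the peak — single-peaked.
Bloc 3 (peak Singh at position 2): ranking walks positions 2-3-1-4, expanding outward from the peak — single-peaked.
Bloc 4 (peak Ivanov at position 3): ranking walks positions 3-4-2-1, expanding outward from the peak — single-peaked.
Bloc 5 (peak Singh at position 2): ranking walks positions 2-3-4-1, expanding outward from the peak — single-peaked.
Bloc 6 (peak Varga at position 4): ranking walks positions 4-3-2-1, expanding outward from the peak — single-peaked.
Every ranking is single-peaked on this axis.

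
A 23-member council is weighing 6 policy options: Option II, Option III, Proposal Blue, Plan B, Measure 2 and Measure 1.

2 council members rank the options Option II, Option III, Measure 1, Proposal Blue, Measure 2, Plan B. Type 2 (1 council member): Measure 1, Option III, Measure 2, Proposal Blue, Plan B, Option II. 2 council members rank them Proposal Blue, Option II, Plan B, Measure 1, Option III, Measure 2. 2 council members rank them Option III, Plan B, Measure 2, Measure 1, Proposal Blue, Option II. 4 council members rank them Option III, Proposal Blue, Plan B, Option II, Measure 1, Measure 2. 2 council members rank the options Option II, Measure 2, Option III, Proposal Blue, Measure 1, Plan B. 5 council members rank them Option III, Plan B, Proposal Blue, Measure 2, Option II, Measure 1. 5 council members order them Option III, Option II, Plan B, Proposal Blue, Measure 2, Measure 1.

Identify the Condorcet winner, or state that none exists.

Option III

Check each pair by majority over 23 ballots:
Option II vs Option III: 2+2+2 = 6 for Option II, 17 for Option III — Option III by 17–6.
Option II vs Proposal Blue: Option II is ranked higher on 2+2+5 = 9 ballots, Proposal Blue on 14. Proposal Blue wins 14–9.
Option II vs Plan B: Plan B, 12–11.
Option II vs Measure 2: Option II wins 15–8.
Option II–Measure 1: Option II 20–3.
Option III–Proposal Blue: Option III 21–2.
Option III vs Plan B: 21 to 2, Option III.
Option III vs Measure 2: Option III wins 21–2.
Option III–Measure 1: Option III 20–3.
Proposal Blue vs Plan B: Proposal Blue preferred on 2+1+2+4+2 = 11 ballots; Plan B wins 12–11.
Proposal Blue vs Measure 2: 2+2+4+5+5 = 18 for Proposal Blue, 5 for Measure 2 — Proposal Blue by 18–5.
Proposal Blue–Measure 1: Proposal Blue 18–5.
Plan B vs Measure 2: Plan B, 18–5.
Plan B vs Measure 1: Plan B, 18–5.
Measure 2–Measure 1: Measure 2 14–9.
Option III beats each of Option II, Proposal Blue, Plan B, Measure 2, Measure 1 — Option III is the Condorcet winner.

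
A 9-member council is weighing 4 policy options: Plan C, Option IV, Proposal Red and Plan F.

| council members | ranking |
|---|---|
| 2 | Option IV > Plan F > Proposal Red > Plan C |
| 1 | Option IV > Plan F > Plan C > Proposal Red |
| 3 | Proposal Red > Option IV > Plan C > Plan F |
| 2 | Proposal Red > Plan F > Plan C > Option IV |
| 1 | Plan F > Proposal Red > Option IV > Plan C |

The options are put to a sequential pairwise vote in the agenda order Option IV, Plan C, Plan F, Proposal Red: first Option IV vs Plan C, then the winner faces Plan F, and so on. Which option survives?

Proposal Red

Round 1: Option IV vs Plan C — 7–2, Option IV advances.
Round 2: Option IV vs Plan F — 6–3, Option IV advances.
Round 3: Option IV vs Proposal Red — 3–6, Proposal Red advances.
Proposal Red survives the agenda.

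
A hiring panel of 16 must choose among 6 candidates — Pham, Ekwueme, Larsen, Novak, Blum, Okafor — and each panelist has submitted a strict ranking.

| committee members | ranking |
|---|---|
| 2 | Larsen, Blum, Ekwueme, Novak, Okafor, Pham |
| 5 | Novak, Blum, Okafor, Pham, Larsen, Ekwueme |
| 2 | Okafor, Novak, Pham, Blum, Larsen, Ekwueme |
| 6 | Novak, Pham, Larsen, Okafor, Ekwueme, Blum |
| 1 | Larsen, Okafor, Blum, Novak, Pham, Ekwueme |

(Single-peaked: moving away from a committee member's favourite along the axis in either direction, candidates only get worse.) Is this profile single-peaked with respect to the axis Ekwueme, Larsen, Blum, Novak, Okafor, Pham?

Axis positions: Ekwueme=1, Larsen=2, Blum=3, Novak=4, Okafor=5, Pham=6.
Cluster 1 (peak Larsen at position 2): ranking walks positions 2-3-1-4-5-6, expanding outward from the peak — single-peaked.
Cluster 2 (peak Novak at position 4): ranking walks positions 4-3-5-6-2-1, expanding outward from the peak — single-peaked.
Cluster 3 (peak Okafor at position 5): ranking walks positions 5-4-6-3-2-1, expanding outward from the peak — single-peaked.
Cluster 4: ranking walks positions 4-6-2-5-1-3; Pham is ranked above Okafor even though Okafor lies between Pham and the peak Novak on the axis — preferences dip and rise again. Not single-peaked.
Cluster 5: ranking walks positions 2-5-3-4-6-1; Okafor is ranked above Blum even though Blum lies between Okafor and the peak Larsen on the axis — preferences dip and rise again. Not single-peaked.
Cluster 4 violates single-peakedness, so the profile is not single-peaked on this axis.

no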